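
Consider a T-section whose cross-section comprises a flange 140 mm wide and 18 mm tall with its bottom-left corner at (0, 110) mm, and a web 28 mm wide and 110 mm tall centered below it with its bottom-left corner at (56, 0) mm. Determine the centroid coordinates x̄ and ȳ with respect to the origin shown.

web: A = 28 × 110 = 3080.00, centroid at (70.00, 55.00).
flange: A = 140 × 18 = 2520.00, centroid at (70.00, 119.00).
ΣA = 5600.00 mm², ΣAx̄ = 392000.00 mm³, ΣAȳ = 469280.00 mm³.
x̄ = 392000.00/5600.00 = 70.00 mm; ȳ = 469280.00/5600.00 = 83.80 mm.

x̄ = 70.00 mm, ȳ = 83.80 mm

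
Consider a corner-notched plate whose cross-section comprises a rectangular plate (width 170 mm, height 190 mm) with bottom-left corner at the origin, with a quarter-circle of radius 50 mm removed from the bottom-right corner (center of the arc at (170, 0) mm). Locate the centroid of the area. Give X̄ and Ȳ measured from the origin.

X̄ = 80.87 mm, Ȳ = 99.78 mm

plate: A = 170 × 190 = 32300.00, centroid at (85.00, 95.00).
removed quarter-circle: A = −¼π·50² = -1963.50, centroid at (148.78, 21.22).
ΣA = 30336.50 mm², ΣAX̄ = 2453372.45 mm³, ΣAȲ = 3026833.33 mm³.
X̄ = 2453372.45/30336.50 = 80.87 mm; Ȳ = 3026833.33/30336.50 = 99.78 mm.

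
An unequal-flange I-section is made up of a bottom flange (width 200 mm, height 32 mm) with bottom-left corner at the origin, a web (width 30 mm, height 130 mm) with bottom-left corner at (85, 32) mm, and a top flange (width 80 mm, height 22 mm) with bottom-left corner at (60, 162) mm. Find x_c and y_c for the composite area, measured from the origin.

x_c = 100.00 mm, y_c = 65.11 mm

bottom flange: A = 200 × 32 = 6400.00, centroid at (100.00, 16.00).
web: A = 30 × 130 = 3900.00, centroid at (100.00, 97.00).
top flange: A = 80 × 22 = 1760.00, centroid at (100.00, 173.00).
ΣA = 12060.00 mm²
ΣAx_c = (6400.00)(100.00) + (3900.00)(100.00) + (1760.00)(100.00) = 1206000.00 mm³
ΣAy_c = (6400.00)(16.00) + (3900.00)(97.00) + (1760.00)(173.00) = 785180.00 mm³
x_c = 1206000.00 / 12060.00 = 100.00 mm
y_c = 785180.00 / 12060.00 = 65.11 mm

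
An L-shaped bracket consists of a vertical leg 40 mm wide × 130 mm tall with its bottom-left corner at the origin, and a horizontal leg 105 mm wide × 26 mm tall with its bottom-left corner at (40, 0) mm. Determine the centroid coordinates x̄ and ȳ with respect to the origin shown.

x̄ = 44.96 mm, ȳ = 47.10 mm

vertical leg: A = 40 × 130 = 5200.00, centroid at (20.00, 65.00).
horizontal leg: A = 105 × 26 = 2730.00, centroid at (92.50, 13.00).
ΣA = 7930.00 mm²
ΣAx̄ = (5200.00)(20.00) + (2730.00)(92.50) = 356525.00 mm³
ΣAȳ = (5200.00)(65.00) + (2730.00)(13.00) = 373490.00 mm³
x̄ = 356525.00 / 7930.00 = 44.96 mm
ȳ = 373490.00 / 7930.00 = 47.10 mm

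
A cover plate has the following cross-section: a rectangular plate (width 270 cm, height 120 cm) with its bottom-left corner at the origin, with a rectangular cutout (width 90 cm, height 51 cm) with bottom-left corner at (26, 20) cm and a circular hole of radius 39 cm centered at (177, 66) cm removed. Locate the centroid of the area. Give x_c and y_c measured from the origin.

plate: A = 270 × 120 = 32400.00, centroid at (135.00, 60.00).
hole 1: A = −(90 × 51) = -4590.00, centroid at (71.00, 45.50).
hole 2: A = −π·39² = -4778.36, centroid at (177.00, 66.00).
ΣA = 23031.64 cm², ΣAx_c = 3202339.85 cm³, ΣAy_c = 1419783.08 cm³.
x_c = 3202339.85/23031.64 = 139.04 cm; y_c = 1419783.08/23031.64 = 61.64 cm.

x_c = 139.04 cm, y_c = 61.64 cm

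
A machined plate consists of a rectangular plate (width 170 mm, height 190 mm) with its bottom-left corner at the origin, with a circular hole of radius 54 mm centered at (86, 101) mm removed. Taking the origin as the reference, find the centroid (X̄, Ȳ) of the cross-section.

plate: A = 170 × 190 = 32300.00, centroid at (85.00, 95.00).
hole: A = −π·54² = -9160.88, centroid at (86.00, 101.00).
ΣA = 23139.12 mm²
ΣAX̄ = (32300.00)(85.00) + (-9160.88)(86.00) = 1957663.96 mm³
ΣAȲ = (32300.00)(95.00) + (-9160.88)(101.00) = 2143250.70 mm³
X̄ = 1957663.96 / 23139.12 = 84.60 mm
Ȳ = 2143250.70 / 23139.12 = 92.62 mm

X̄ = 84.60 mm, Ȳ = 92.62 mm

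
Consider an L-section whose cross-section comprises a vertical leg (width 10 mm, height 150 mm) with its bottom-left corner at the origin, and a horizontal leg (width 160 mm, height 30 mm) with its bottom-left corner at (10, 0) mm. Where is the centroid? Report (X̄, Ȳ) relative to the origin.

vertical leg: A = 10 × 150 = 1500.00, centroid at (5.00, 75.00).
horizontal leg: A = 160 × 30 = 4800.00, centroid at (90.00, 15.00).
ΣA = 6300.00 mm²
ΣAX̄ = (1500.00)(5.00) + (4800.00)(90.00) = 439500.00 mm³
ΣAȲ = (1500.00)(75.00) + (4800.00)(15.00) = 184500.00 mm³
X̄ = 439500.00 / 6300.00 = 69.76 mm
Ȳ = 184500.00 / 6300.00 = 29.29 mm

X̄ = 69.76 mm, Ȳ = 29.29 mm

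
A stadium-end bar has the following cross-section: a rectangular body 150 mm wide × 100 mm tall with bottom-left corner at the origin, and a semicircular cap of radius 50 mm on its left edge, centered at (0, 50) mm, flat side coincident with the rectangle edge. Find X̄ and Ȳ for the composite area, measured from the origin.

X̄ = 55.04 mm, Ȳ = 50.00 mm

rectangular body: A = 150 × 100 = 15000.00, centroid at (75.00, 50.00).
semicircular end: A = ½π·50² = 3926.99, centroid at (-21.22, 50.00).
ΣA = 18926.99 mm², ΣAX̄ = 1041666.67 mm³, ΣAȲ = 946349.54 mm³.
X̄ = 1041666.67/18926.99 = 55.04 mm; Ȳ = 946349.54/18926.99 = 50.00 mm.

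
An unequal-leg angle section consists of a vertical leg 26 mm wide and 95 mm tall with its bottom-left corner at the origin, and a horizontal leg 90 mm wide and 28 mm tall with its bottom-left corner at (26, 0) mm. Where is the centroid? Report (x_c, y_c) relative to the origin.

vertical leg: A = 26 × 95 = 2470.00, centroid at (13.00, 47.50).
horizontal leg: A = 90 × 28 = 2520.00, centroid at (71.00, 14.00).
ΣA = 4990.00 mm², ΣAx_c = 211030.00 mm³, ΣAy_c = 152605.00 mm³.
x_c = 211030.00/4990.00 = 42.29 mm; y_c = 152605.00/4990.00 = 30.58 mm.

x_c = 42.29 mm, y_c = 30.58 mm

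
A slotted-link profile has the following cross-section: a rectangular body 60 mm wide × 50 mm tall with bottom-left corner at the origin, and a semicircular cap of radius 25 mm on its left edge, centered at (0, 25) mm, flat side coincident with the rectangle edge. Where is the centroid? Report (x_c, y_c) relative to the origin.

x_c = 19.99 mm, y_c = 25.00 mm

rectangular body: A = 60 × 50 = 3000.00, centroid at (30.00, 25.00).
semicircular end: A = ½π·25² = 981.75, centroid at (-10.61, 25.00).
ΣA = 3981.75 mm², ΣAx_c = 79583.33 mm³, ΣAy_c = 99543.69 mm³.
x_c = 79583.33/3981.75 = 19.99 mm; y_c = 99543.69/3981.75 = 25.00 mm.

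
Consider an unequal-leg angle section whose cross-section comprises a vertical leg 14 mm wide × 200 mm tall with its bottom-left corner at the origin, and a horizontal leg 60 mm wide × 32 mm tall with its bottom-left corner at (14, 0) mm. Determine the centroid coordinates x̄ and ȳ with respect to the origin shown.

vertical leg: A = 14 × 200 = 2800.00, centroid at (7.00, 100.00).
horizontal leg: A = 60 × 32 = 1920.00, centroid at (44.00, 16.00).
ΣA = 4720.00 mm²
ΣAx̄ = (2800.00)(7.00) + (1920.00)(44.00) = 104080.00 mm³
ΣAȳ = (2800.00)(100.00) + (1920.00)(16.00) = 310720.00 mm³
x̄ = 104080.00 / 4720.00 = 22.05 mm
ȳ = 310720.00 / 4720.00 = 65.83 mm

x̄ = 22.05 mm, ȳ = 65.83 mm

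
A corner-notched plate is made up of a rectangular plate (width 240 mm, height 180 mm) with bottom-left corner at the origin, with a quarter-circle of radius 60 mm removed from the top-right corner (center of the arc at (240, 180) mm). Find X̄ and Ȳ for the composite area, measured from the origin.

Part | A | x̄ᵢ | ȳᵢ | A·x̄ᵢ | A·ȳᵢ
plate | 43200.00 | 120.00 | 90.00 | 5184000.00 | 3888000.00
removed quarter-circle | -2827.43 | 214.54 | 154.54 | -606584.01 | -436938.01
Σ | 40372.57 |  |  | 4577415.99 | 3451061.99
X̄ = 4577415.99 / 40372.57 = 113.38 mm
Ȳ = 3451061.99 / 40372.57 = 85.48 mm

X̄ = 113.38 mm, Ȳ = 85.48 mm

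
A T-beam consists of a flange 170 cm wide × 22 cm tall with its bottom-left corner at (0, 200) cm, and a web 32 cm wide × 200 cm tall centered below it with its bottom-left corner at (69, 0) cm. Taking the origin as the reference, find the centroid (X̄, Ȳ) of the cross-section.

X̄ = 85.00 cm, Ȳ = 140.94 cm

web: A = 32 × 200 = 6400.00, centroid at (85.00, 100.00).
flange: A = 170 × 22 = 3740.00, centroid at (85.00, 211.00).
ΣA = 10140.00 cm²
ΣAX̄ = (6400.00)(85.00) + (3740.00)(85.00) = 861900.00 cm³
ΣAȲ = (6400.00)(100.00) + (3740.00)(211.00) = 1429140.00 cm³
X̄ = 861900.00 / 10140.00 = 85.00 cm
Ȳ = 1429140.00 / 10140.00 = 140.94 cm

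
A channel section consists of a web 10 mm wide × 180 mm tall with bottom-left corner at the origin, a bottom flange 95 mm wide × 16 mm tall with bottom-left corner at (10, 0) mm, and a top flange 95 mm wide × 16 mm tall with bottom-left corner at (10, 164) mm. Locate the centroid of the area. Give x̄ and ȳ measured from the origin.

x̄ = 37.98 mm, ȳ = 90.00 mm

web: A = 10 × 180 = 1800.00, centroid at (5.00, 90.00).
bottom flange: A = 95 × 16 = 1520.00, centroid at (57.50, 8.00).
top flange: A = 95 × 16 = 1520.00, centroid at (57.50, 172.00).
ΣA = 4840.00 mm², ΣAx̄ = 183800.00 mm³, ΣAȳ = 435600.00 mm³.
x̄ = 183800.00/4840.00 = 37.98 mm; ȳ = 435600.00/4840.00 = 90.00 mm.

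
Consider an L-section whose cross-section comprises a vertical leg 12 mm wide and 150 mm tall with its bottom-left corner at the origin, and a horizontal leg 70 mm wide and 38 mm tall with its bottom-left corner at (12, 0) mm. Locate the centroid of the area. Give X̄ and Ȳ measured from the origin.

X̄ = 30.45 mm, Ȳ = 41.60 mm

vertical leg: A = 12 × 150 = 1800.00, centroid at (6.00, 75.00).
horizontal leg: A = 70 × 38 = 2660.00, centroid at (47.00, 19.00).
ΣA = 4460.00 mm²
ΣAX̄ = (1800.00)(6.00) + (2660.00)(47.00) = 135820.00 mm³
ΣAȲ = (1800.00)(75.00) + (2660.00)(19.00) = 185540.00 mm³
X̄ = 135820.00 / 4460.00 = 30.45 mm
Ȳ = 185540.00 / 4460.00 = 41.60 mm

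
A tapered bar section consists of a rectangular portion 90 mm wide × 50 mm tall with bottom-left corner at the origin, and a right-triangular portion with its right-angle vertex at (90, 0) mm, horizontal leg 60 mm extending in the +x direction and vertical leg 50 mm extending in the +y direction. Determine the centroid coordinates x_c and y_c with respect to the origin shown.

Part | A | x̄ᵢ | ȳᵢ | A·x̄ᵢ | A·ȳᵢ
rectangular portion | 4500.00 | 45.00 | 25.00 | 202500.00 | 112500.00
triangular portion | 1500.00 | 110.00 | 16.67 | 165000.00 | 25000.00
Σ | 6000.00 |  |  | 367500.00 | 137500.00
x_c = 367500.00 / 6000.00 = 61.25 mm
y_c = 137500.00 / 6000.00 = 22.92 mm

x_c = 61.25 mm, y_c = 22.92 mm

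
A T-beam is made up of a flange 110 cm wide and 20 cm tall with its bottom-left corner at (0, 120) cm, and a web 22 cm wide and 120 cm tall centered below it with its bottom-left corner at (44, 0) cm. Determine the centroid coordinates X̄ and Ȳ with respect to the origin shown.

web: A = 22 × 120 = 2640.00, centroid at (55.00, 60.00).
flange: A = 110 × 20 = 2200.00, centroid at (55.00, 130.00).
ΣA = 4840.00 cm²
ΣAX̄ = (2640.00)(55.00) + (2200.00)(55.00) = 266200.00 cm³
ΣAȲ = (2640.00)(60.00) + (2200.00)(130.00) = 444400.00 cm³
X̄ = 266200.00 / 4840.00 = 55.00 cm
Ȳ = 444400.00 / 4840.00 = 91.82 cm

X̄ = 55.00 cm, Ȳ = 91.82 cm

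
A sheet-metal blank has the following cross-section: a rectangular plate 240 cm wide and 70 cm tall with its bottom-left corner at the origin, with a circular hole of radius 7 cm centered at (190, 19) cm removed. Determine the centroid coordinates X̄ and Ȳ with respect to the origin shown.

plate: A = 240 × 70 = 16800.00, centroid at (120.00, 35.00).
hole: A = −π·7² = -153.94, centroid at (190.00, 19.00).
ΣA = 16646.06 cm²
ΣAX̄ = (16800.00)(120.00) + (-153.94)(190.00) = 1986751.77 cm³
ΣAȲ = (16800.00)(35.00) + (-153.94)(19.00) = 585075.18 cm³
X̄ = 1986751.77 / 16646.06 = 119.35 cm
Ȳ = 585075.18 / 16646.06 = 35.15 cm

X̄ = 119.35 cm, Ȳ = 35.15 cm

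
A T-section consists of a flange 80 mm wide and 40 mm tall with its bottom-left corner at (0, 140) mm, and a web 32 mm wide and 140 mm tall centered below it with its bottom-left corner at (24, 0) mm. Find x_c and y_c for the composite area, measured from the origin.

Part | A | x̄ᵢ | ȳᵢ | A·x̄ᵢ | A·ȳᵢ
web | 4480.00 | 40.00 | 70.00 | 179200.00 | 313600.00
flange | 3200.00 | 40.00 | 160.00 | 128000.00 | 512000.00
Σ | 7680.00 |  |  | 307200.00 | 825600.00
x_c = 307200.00 / 7680.00 = 40.00 mm
y_c = 825600.00 / 7680.00 = 107.50 mm

x_c = 40.00 mm, y_c = 107.50 mm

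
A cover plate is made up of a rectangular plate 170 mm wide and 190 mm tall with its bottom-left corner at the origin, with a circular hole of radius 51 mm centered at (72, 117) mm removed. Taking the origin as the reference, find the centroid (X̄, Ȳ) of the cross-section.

plate: A = 170 × 190 = 32300.00, centroid at (85.00, 95.00).
hole: A = −π·51² = -8171.28, centroid at (72.00, 117.00).
ΣA = 24128.72 mm²
ΣAX̄ = (32300.00)(85.00) + (-8171.28)(72.00) = 2157167.66 mm³
ΣAȲ = (32300.00)(95.00) + (-8171.28)(117.00) = 2112459.95 mm³
X̄ = 2157167.66 / 24128.72 = 89.40 mm
Ȳ = 2112459.95 / 24128.72 = 87.55 mm

X̄ = 89.40 mm, Ȳ = 87.55 mm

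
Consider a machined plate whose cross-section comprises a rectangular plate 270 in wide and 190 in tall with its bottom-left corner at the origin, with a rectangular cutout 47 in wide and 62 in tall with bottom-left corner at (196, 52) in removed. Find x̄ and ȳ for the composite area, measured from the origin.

plate: A = 270 × 190 = 51300.00, centroid at (135.00, 95.00).
hole: A = −(47 × 62) = -2914.00, centroid at (219.50, 83.00).
ΣA = 48386.00 in², ΣAx̄ = 6285877.00 in³, ΣAȳ = 4631638.00 in³.
x̄ = 6285877.00/48386.00 = 129.91 in; ȳ = 4631638.00/48386.00 = 95.72 in.

x̄ = 129.91 in, ȳ = 95.72 in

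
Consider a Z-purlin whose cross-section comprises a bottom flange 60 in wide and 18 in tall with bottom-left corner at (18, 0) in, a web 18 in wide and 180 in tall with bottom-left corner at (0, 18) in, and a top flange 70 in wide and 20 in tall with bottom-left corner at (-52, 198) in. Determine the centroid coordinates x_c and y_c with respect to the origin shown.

x_c = 10.00 in, y_c = 113.78 in

Part | A | x̄ᵢ | ȳᵢ | A·x̄ᵢ | A·ȳᵢ
bottom flange | 1080.00 | 48.00 | 9.00 | 51840.00 | 9720.00
web | 3240.00 | 9.00 | 108.00 | 29160.00 | 349920.00
top flange | 1400.00 | -17.00 | 208.00 | -23800.00 | 291200.00
Σ | 5720.00 |  |  | 57200.00 | 650840.00
x_c = 57200.00 / 5720.00 = 10.00 in
y_c = 650840.00 / 5720.00 = 113.78 in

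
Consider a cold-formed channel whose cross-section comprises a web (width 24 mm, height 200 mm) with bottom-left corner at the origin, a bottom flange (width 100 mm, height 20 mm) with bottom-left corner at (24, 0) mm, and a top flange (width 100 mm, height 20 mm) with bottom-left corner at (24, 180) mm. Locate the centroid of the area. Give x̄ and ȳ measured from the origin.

web: A = 24 × 200 = 4800.00, centroid at (12.00, 100.00).
bottom flange: A = 100 × 20 = 2000.00, centroid at (74.00, 10.00).
top flange: A = 100 × 20 = 2000.00, centroid at (74.00, 190.00).
ΣA = 8800.00 mm², ΣAx̄ = 353600.00 mm³, ΣAȳ = 880000.00 mm³.
x̄ = 353600.00/8800.00 = 40.18 mm; ȳ = 880000.00/8800.00 = 100.00 mm.

x̄ = 40.18 mm, ȳ = 100.00 mm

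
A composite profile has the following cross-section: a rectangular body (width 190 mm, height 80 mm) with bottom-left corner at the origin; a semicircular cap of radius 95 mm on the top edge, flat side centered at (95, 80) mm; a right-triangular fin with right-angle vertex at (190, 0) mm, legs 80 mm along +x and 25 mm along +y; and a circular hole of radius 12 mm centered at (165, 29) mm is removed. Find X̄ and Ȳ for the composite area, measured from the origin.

rectangular body: A = 190 × 80 = 15200.00, centroid at (95.00, 40.00).
semicircular top: A = ½π·95² = 14176.44, centroid at (95.00, 120.32).
triangular fin: A = ½·80·25 = 1000.00, centroid at (216.67, 8.33).
hole: A = −π·12² = -452.39, centroid at (165.00, 29.00).
ΣA = 29924.05 mm², ΣAX̄ = 2932783.93 mm³, ΣAȲ = 2308912.32 mm³.
X̄ = 2932783.93/29924.05 = 98.01 mm; Ȳ = 2308912.32/29924.05 = 77.16 mm.

X̄ = 98.01 mm, Ȳ = 77.16 mm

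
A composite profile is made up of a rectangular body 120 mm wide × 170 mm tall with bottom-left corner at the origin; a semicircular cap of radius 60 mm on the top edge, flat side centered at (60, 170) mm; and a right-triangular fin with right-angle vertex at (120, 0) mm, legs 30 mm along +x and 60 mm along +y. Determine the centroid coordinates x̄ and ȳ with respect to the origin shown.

rectangular body: A = 120 × 170 = 20400.00, centroid at (60.00, 85.00).
semicircular top: A = ½π·60² = 5654.87, centroid at (60.00, 195.46).
triangular fin: A = ½·30·60 = 900.00, centroid at (130.00, 20.00).
ΣA = 26954.87 mm²
ΣAx̄ = (20400.00)(60.00) + (5654.87)(60.00) + (900.00)(130.00) = 1680292.01 mm³
ΣAȳ = (20400.00)(85.00) + (5654.87)(195.46) + (900.00)(20.00) = 2857327.35 mm³
x̄ = 1680292.01 / 26954.87 = 62.34 mm
ȳ = 2857327.35 / 26954.87 = 106.00 mm

x̄ = 62.34 mm, ȳ = 106.00 mm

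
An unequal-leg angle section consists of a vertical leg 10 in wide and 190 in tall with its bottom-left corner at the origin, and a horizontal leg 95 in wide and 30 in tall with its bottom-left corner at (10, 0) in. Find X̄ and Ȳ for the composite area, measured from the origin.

vertical leg: A = 10 × 190 = 1900.00, centroid at (5.00, 95.00).
horizontal leg: A = 95 × 30 = 2850.00, centroid at (57.50, 15.00).
ΣA = 4750.00 in², ΣAX̄ = 173375.00 in³, ΣAȲ = 223250.00 in³.
X̄ = 173375.00/4750.00 = 36.50 in; Ȳ = 223250.00/4750.00 = 47.00 in.

X̄ = 36.50 in, Ȳ = 47.00 in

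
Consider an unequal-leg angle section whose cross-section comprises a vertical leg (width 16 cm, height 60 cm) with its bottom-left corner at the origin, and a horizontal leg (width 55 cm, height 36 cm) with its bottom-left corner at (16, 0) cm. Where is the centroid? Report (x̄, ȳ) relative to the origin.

Part | A | x̄ᵢ | ȳᵢ | A·x̄ᵢ | A·ȳᵢ
vertical leg | 960.00 | 8.00 | 30.00 | 7680.00 | 28800.00
horizontal leg | 1980.00 | 43.50 | 18.00 | 86130.00 | 35640.00
Σ | 2940.00 |  |  | 93810.00 | 64440.00
x̄ = 93810.00 / 2940.00 = 31.91 cm
ȳ = 64440.00 / 2940.00 = 21.92 cm

x̄ = 31.91 cm, ȳ = 21.92 cm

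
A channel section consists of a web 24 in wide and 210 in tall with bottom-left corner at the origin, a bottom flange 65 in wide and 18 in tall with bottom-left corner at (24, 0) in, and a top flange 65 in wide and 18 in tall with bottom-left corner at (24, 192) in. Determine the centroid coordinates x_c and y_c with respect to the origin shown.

x_c = 26.11 in, y_c = 105.00 in

web: A = 24 × 210 = 5040.00, centroid at (12.00, 105.00).
bottom flange: A = 65 × 18 = 1170.00, centroid at (56.50, 9.00).
top flange: A = 65 × 18 = 1170.00, centroid at (56.50, 201.00).
ΣA = 7380.00 in²
ΣAx_c = (5040.00)(12.00) + (1170.00)(56.50) + (1170.00)(56.50) = 192690.00 in³
ΣAy_c = (5040.00)(105.00) + (1170.00)(9.00) + (1170.00)(201.00) = 774900.00 in³
x_c = 192690.00 / 7380.00 = 26.11 in
y_c = 774900.00 / 7380.00 = 105.00 in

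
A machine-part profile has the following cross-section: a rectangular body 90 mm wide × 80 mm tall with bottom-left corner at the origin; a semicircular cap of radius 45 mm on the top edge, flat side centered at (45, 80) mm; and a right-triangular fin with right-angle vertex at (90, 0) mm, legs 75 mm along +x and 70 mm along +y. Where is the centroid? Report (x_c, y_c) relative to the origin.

rectangular body: A = 90 × 80 = 7200.00, centroid at (45.00, 40.00).
semicircular top: A = ½π·45² = 3180.86, centroid at (45.00, 99.10).
triangular fin: A = ½·75·70 = 2625.00, centroid at (115.00, 23.33).
ΣA = 13005.86 mm², ΣAx_c = 769013.82 mm³, ΣAy_c = 664469.00 mm³.
x_c = 769013.82/13005.86 = 59.13 mm; y_c = 664469.00/13005.86 = 51.09 mm.

x_c = 59.13 mm, y_c = 51.09 mm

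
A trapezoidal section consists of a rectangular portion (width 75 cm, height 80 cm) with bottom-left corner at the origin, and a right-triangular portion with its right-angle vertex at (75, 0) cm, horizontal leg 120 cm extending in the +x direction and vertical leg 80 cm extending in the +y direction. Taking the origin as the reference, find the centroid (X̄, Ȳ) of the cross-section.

X̄ = 71.94 cm, Ȳ = 34.07 cm

Part | A | x̄ᵢ | ȳᵢ | A·x̄ᵢ | A·ȳᵢ
rectangular portion | 6000.00 | 37.50 | 40.00 | 225000.00 | 240000.00
triangular portion | 4800.00 | 115.00 | 26.67 | 552000.00 | 128000.00
Σ | 10800.00 |  |  | 777000.00 | 368000.00
X̄ = 777000.00 / 10800.00 = 71.94 cm
Ȳ = 368000.00 / 10800.00 = 34.07 cm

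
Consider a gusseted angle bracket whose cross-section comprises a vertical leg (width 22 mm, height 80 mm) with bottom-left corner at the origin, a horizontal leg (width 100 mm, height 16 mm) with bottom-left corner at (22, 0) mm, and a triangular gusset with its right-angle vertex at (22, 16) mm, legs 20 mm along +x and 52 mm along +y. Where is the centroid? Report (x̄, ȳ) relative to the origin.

x̄ = 38.52 mm, ȳ = 25.91 mm

Part | A | x̄ᵢ | ȳᵢ | A·x̄ᵢ | A·ȳᵢ
vertical leg | 1760.00 | 11.00 | 40.00 | 19360.00 | 70400.00
horizontal leg | 1600.00 | 72.00 | 8.00 | 115200.00 | 12800.00
gusset | 520.00 | 28.67 | 33.33 | 14906.67 | 17333.33
Σ | 3880.00 |  |  | 149466.67 | 100533.33
x̄ = 149466.67 / 3880.00 = 38.52 mm
ȳ = 100533.33 / 3880.00 = 25.91 mm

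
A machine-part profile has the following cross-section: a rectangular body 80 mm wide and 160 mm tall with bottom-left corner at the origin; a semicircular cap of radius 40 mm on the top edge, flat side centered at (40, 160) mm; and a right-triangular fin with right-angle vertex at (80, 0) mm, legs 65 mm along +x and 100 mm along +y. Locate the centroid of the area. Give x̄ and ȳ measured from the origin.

x̄ = 50.80 mm, ȳ = 84.96 mm

Part | A | x̄ᵢ | ȳᵢ | A·x̄ᵢ | A·ȳᵢ
rectangular body | 12800.00 | 40.00 | 80.00 | 512000.00 | 1024000.00
semicircular top | 2513.27 | 40.00 | 176.98 | 100530.96 | 444790.53
triangular fin | 3250.00 | 101.67 | 33.33 | 330416.67 | 108333.33
Σ | 18563.27 |  |  | 942947.63 | 1577123.86
x̄ = 942947.63 / 18563.27 = 50.80 mm
ȳ = 1577123.86 / 18563.27 = 84.96 mm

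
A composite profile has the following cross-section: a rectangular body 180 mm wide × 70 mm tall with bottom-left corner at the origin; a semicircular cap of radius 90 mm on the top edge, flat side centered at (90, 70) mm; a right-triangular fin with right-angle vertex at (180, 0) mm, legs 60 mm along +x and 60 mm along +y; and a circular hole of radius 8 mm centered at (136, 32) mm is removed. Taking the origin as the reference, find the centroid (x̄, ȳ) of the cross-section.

x̄ = 97.01 mm, ȳ = 68.61 mm

Part | A | x̄ᵢ | ȳᵢ | A·x̄ᵢ | A·ȳᵢ
rectangular body | 12600.00 | 90.00 | 35.00 | 1134000.00 | 441000.00
semicircular top | 12723.45 | 90.00 | 108.20 | 1145110.52 | 1376641.52
triangular fin | 1800.00 | 200.00 | 20.00 | 360000.00 | 36000.00
hole | -201.06 | 136.00 | 32.00 | -27344.42 | -6433.98
Σ | 26922.39 |  |  | 2611766.10 | 1847207.54
x̄ = 2611766.10 / 26922.39 = 97.01 mm
ȳ = 1847207.54 / 26922.39 = 68.61 mm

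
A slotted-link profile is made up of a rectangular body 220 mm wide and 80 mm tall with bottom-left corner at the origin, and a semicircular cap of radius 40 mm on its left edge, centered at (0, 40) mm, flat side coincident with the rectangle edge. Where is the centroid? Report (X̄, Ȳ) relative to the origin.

rectangular body: A = 220 × 80 = 17600.00, centroid at (110.00, 40.00).
semicircular end: A = ½π·40² = 2513.27, centroid at (-16.98, 40.00).
ΣA = 20113.27 mm²
ΣAX̄ = (17600.00)(110.00) + (2513.27)(-16.98) = 1893333.33 mm³
ΣAȲ = (17600.00)(40.00) + (2513.27)(40.00) = 804530.96 mm³
X̄ = 1893333.33 / 20113.27 = 94.13 mm
Ȳ = 804530.96 / 20113.27 = 40.00 mm

X̄ = 94.13 mm, Ȳ = 40.00 mm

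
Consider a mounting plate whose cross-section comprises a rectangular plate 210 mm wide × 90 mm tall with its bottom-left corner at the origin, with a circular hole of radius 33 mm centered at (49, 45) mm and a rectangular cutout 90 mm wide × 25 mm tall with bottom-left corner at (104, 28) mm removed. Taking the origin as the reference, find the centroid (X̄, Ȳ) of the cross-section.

Part | A | x̄ᵢ | ȳᵢ | A·x̄ᵢ | A·ȳᵢ
plate | 18900.00 | 105.00 | 45.00 | 1984500.00 | 850500.00
hole 1 | -3421.19 | 49.00 | 45.00 | -167638.53 | -153953.75
hole 2 | -2250.00 | 149.00 | 40.50 | -335250.00 | -91125.00
Σ | 13228.81 |  |  | 1481611.47 | 605421.25
X̄ = 1481611.47 / 13228.81 = 112.00 mm
Ȳ = 605421.25 / 13228.81 = 45.77 mm

X̄ = 112.00 mm, Ȳ = 45.77 mm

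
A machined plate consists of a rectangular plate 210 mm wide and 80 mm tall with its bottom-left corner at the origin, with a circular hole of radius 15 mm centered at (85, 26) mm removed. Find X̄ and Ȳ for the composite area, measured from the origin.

X̄ = 105.88 mm, Ȳ = 40.61 mm

plate: A = 210 × 80 = 16800.00, centroid at (105.00, 40.00).
hole: A = −π·15² = -706.86, centroid at (85.00, 26.00).
ΣA = 16093.14 mm²
ΣAX̄ = (16800.00)(105.00) + (-706.86)(85.00) = 1703917.04 mm³
ΣAȲ = (16800.00)(40.00) + (-706.86)(26.00) = 653621.68 mm³
X̄ = 1703917.04 / 16093.14 = 105.88 mm
Ȳ = 653621.68 / 16093.14 = 40.61 mm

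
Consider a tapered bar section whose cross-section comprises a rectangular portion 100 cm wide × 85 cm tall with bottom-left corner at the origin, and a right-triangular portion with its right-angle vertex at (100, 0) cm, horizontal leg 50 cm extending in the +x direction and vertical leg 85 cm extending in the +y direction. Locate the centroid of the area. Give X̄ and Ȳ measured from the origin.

X̄ = 63.33 cm, Ȳ = 39.67 cm

rectangular portion: A = 100 × 85 = 8500.00, centroid at (50.00, 42.50).
triangular portion: A = ½·50·85 = 2125.00, centroid at (116.67, 28.33).
ΣA = 10625.00 cm², ΣAX̄ = 672916.67 cm³, ΣAȲ = 421458.33 cm³.
X̄ = 672916.67/10625.00 = 63.33 cm; Ȳ = 421458.33/10625.00 = 39.67 cm.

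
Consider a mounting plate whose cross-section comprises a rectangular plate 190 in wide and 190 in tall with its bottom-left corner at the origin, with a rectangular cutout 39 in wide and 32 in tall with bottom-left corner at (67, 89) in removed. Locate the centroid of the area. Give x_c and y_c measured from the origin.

x_c = 95.30 in, y_c = 94.64 in

plate: A = 190 × 190 = 36100.00, centroid at (95.00, 95.00).
hole: A = −(39 × 32) = -1248.00, centroid at (86.50, 105.00).
ΣA = 34852.00 in², ΣAx_c = 3321548.00 in³, ΣAy_c = 3298460.00 in³.
x_c = 3321548.00/34852.00 = 95.30 in; y_c = 3298460.00/34852.00 = 94.64 in.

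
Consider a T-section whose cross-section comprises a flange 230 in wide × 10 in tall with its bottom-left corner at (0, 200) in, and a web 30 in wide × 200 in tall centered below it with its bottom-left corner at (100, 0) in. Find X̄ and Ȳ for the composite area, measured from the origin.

web: A = 30 × 200 = 6000.00, centroid at (115.00, 100.00).
flange: A = 230 × 10 = 2300.00, centroid at (115.00, 205.00).
ΣA = 8300.00 in², ΣAX̄ = 954500.00 in³, ΣAȲ = 1071500.00 in³.
X̄ = 954500.00/8300.00 = 115.00 in; Ȳ = 1071500.00/8300.00 = 129.10 in.

X̄ = 115.00 in, Ȳ = 129.10 in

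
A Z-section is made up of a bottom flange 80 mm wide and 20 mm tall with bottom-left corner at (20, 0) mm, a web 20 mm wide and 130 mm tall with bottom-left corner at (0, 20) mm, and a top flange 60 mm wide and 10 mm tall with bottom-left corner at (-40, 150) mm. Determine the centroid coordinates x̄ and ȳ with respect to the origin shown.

bottom flange: A = 80 × 20 = 1600.00, centroid at (60.00, 10.00).
web: A = 20 × 130 = 2600.00, centroid at (10.00, 85.00).
top flange: A = 60 × 10 = 600.00, centroid at (-10.00, 155.00).
ΣA = 4800.00 mm²
ΣAx̄ = (1600.00)(60.00) + (2600.00)(10.00) + (600.00)(-10.00) = 116000.00 mm³
ΣAȳ = (1600.00)(10.00) + (2600.00)(85.00) + (600.00)(155.00) = 330000.00 mm³
x̄ = 116000.00 / 4800.00 = 24.17 mm
ȳ = 330000.00 / 4800.00 = 68.75 mm

x̄ = 24.17 mm, ȳ = 68.75 mm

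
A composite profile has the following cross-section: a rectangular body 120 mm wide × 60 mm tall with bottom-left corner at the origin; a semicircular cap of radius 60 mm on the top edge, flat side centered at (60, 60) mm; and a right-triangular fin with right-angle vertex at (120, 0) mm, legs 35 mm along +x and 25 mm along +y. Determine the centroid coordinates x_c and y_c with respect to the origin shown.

Part | A | x̄ᵢ | ȳᵢ | A·x̄ᵢ | A·ȳᵢ
rectangular body | 7200.00 | 60.00 | 30.00 | 432000.00 | 216000.00
semicircular top | 5654.87 | 60.00 | 85.46 | 339292.01 | 483292.01
triangular fin | 437.50 | 131.67 | 8.33 | 57604.17 | 3645.83
Σ | 13292.37 |  |  | 828896.17 | 702937.84
x_c = 828896.17 / 13292.37 = 62.36 mm
y_c = 702937.84 / 13292.37 = 52.88 mm

x_c = 62.36 mm, y_c = 52.88 mm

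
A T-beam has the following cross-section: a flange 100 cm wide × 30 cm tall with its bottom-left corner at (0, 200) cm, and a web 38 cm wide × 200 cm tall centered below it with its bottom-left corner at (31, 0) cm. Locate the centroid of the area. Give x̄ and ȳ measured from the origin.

web: A = 38 × 200 = 7600.00, centroid at (50.00, 100.00).
flange: A = 100 × 30 = 3000.00, centroid at (50.00, 215.00).
ΣA = 10600.00 cm², ΣAx̄ = 530000.00 cm³, ΣAȳ = 1405000.00 cm³.
x̄ = 530000.00/10600.00 = 50.00 cm; ȳ = 1405000.00/10600.00 = 132.55 cm.

x̄ = 50.00 cm, ȳ = 132.55 cm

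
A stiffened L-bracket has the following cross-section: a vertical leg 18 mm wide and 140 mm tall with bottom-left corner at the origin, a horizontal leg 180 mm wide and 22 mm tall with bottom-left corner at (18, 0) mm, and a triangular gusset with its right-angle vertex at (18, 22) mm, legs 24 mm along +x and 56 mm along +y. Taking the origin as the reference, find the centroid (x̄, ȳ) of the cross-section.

vertical leg: A = 18 × 140 = 2520.00, centroid at (9.00, 70.00).
horizontal leg: A = 180 × 22 = 3960.00, centroid at (108.00, 11.00).
gusset: A = ½·24·56 = 672.00, centroid at (26.00, 40.67).
ΣA = 7152.00 mm²
ΣAx̄ = (2520.00)(9.00) + (3960.00)(108.00) + (672.00)(26.00) = 467832.00 mm³
ΣAȳ = (2520.00)(70.00) + (3960.00)(11.00) + (672.00)(40.67) = 247288.00 mm³
x̄ = 467832.00 / 7152.00 = 65.41 mm
ȳ = 247288.00 / 7152.00 = 34.58 mm

x̄ = 65.41 mm, ȳ = 34.58 mm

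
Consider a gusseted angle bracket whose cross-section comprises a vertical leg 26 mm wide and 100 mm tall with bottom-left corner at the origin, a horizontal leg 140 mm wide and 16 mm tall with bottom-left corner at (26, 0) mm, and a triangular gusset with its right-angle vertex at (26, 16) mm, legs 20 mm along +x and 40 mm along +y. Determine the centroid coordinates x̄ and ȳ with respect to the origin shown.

x̄ = 49.98 mm, ȳ = 30.47 mm

vertical leg: A = 26 × 100 = 2600.00, centroid at (13.00, 50.00).
horizontal leg: A = 140 × 16 = 2240.00, centroid at (96.00, 8.00).
gusset: A = ½·20·40 = 400.00, centroid at (32.67, 29.33).
ΣA = 5240.00 mm²
ΣAx̄ = (2600.00)(13.00) + (2240.00)(96.00) + (400.00)(32.67) = 261906.67 mm³
ΣAȳ = (2600.00)(50.00) + (2240.00)(8.00) + (400.00)(29.33) = 159653.33 mm³
x̄ = 261906.67 / 5240.00 = 49.98 mm
ȳ = 159653.33 / 5240.00 = 30.47 mm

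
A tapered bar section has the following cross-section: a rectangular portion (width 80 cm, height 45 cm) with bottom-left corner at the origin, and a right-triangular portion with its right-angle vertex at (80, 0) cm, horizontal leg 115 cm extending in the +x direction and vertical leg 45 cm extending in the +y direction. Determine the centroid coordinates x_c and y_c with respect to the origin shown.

x_c = 72.76 cm, y_c = 19.36 cm

rectangular portion: A = 80 × 45 = 3600.00, centroid at (40.00, 22.50).
triangular portion: A = ½·115·45 = 2587.50, centroid at (118.33, 15.00).
ΣA = 6187.50 cm²
ΣAx_c = (3600.00)(40.00) + (2587.50)(118.33) = 450187.50 cm³
ΣAy_c = (3600.00)(22.50) + (2587.50)(15.00) = 119812.50 cm³
x_c = 450187.50 / 6187.50 = 72.76 cm
y_c = 119812.50 / 6187.50 = 19.36 cm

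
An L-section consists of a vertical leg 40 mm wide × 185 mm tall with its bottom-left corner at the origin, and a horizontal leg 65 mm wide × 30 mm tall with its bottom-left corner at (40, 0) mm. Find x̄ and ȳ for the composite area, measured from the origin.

x̄ = 30.95 mm, ȳ = 76.34 mm

vertical leg: A = 40 × 185 = 7400.00, centroid at (20.00, 92.50).
horizontal leg: A = 65 × 30 = 1950.00, centroid at (72.50, 15.00).
ΣA = 9350.00 mm²
ΣAx̄ = (7400.00)(20.00) + (1950.00)(72.50) = 289375.00 mm³
ΣAȳ = (7400.00)(92.50) + (1950.00)(15.00) = 713750.00 mm³
x̄ = 289375.00 / 9350.00 = 30.95 mm
ȳ = 713750.00 / 9350.00 = 76.34 mm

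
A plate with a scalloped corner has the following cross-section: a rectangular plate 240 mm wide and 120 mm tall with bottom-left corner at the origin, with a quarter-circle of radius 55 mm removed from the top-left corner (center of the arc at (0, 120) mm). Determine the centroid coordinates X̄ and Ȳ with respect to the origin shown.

X̄ = 128.69 mm, Ȳ = 56.70 mm

plate: A = 240 × 120 = 28800.00, centroid at (120.00, 60.00).
removed quarter-circle: A = −¼π·55² = -2375.83, centroid at (23.34, 96.66).
ΣA = 26424.17 mm²
ΣAX̄ = (28800.00)(120.00) + (-2375.83)(23.34) = 3400541.67 mm³
ΣAȲ = (28800.00)(60.00) + (-2375.83)(96.66) = 1498358.80 mm³
X̄ = 3400541.67 / 26424.17 = 128.69 mm
Ȳ = 1498358.80 / 26424.17 = 56.70 mm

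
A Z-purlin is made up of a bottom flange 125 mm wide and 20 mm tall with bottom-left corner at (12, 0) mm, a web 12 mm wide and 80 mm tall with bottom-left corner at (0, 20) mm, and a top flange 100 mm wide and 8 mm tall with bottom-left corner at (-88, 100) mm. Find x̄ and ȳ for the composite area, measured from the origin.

bottom flange: A = 125 × 20 = 2500.00, centroid at (74.50, 10.00).
web: A = 12 × 80 = 960.00, centroid at (6.00, 60.00).
top flange: A = 100 × 8 = 800.00, centroid at (-38.00, 104.00).
ΣA = 4260.00 mm², ΣAx̄ = 161610.00 mm³, ΣAȳ = 165800.00 mm³.
x̄ = 161610.00/4260.00 = 37.94 mm; ȳ = 165800.00/4260.00 = 38.92 mm.

x̄ = 37.94 mm, ȳ = 38.92 mm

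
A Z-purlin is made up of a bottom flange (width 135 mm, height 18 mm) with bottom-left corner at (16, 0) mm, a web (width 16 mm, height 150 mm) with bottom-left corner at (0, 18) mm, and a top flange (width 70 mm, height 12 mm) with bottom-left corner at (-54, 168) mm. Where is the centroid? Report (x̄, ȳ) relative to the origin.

x̄ = 36.36 mm, ȳ = 69.00 mm

Part | A | x̄ᵢ | ȳᵢ | A·x̄ᵢ | A·ȳᵢ
bottom flange | 2430.00 | 83.50 | 9.00 | 202905.00 | 21870.00
web | 2400.00 | 8.00 | 93.00 | 19200.00 | 223200.00
top flange | 840.00 | -19.00 | 174.00 | -15960.00 | 146160.00
Σ | 5670.00 |  |  | 206145.00 | 391230.00
x̄ = 206145.00 / 5670.00 = 36.36 mm
ȳ = 391230.00 / 5670.00 = 69.00 mm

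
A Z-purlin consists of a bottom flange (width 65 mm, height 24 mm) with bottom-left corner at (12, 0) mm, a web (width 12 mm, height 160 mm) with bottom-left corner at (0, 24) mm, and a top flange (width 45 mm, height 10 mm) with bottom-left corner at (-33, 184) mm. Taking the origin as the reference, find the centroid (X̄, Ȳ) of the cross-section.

X̄ = 19.39 mm, Ȳ = 77.21 mm

bottom flange: A = 65 × 24 = 1560.00, centroid at (44.50, 12.00).
web: A = 12 × 160 = 1920.00, centroid at (6.00, 104.00).
top flange: A = 45 × 10 = 450.00, centroid at (-10.50, 189.00).
ΣA = 3930.00 mm²
ΣAX̄ = (1560.00)(44.50) + (1920.00)(6.00) + (450.00)(-10.50) = 76215.00 mm³
ΣAȲ = (1560.00)(12.00) + (1920.00)(104.00) + (450.00)(189.00) = 303450.00 mm³
X̄ = 76215.00 / 3930.00 = 19.39 mm
Ȳ = 303450.00 / 3930.00 = 77.21 mm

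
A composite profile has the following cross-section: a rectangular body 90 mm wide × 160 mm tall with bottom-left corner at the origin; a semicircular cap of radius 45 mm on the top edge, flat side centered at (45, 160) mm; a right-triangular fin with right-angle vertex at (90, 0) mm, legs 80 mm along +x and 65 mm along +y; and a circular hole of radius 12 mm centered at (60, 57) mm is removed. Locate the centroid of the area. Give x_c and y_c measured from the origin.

x_c = 54.10 mm, y_c = 88.82 mm

Part | A | x̄ᵢ | ȳᵢ | A·x̄ᵢ | A·ȳᵢ
rectangular body | 14400.00 | 45.00 | 80.00 | 648000.00 | 1152000.00
semicircular top | 3180.86 | 45.00 | 179.10 | 143138.82 | 569688.01
triangular fin | 2600.00 | 116.67 | 21.67 | 303333.33 | 56333.33
hole | -452.39 | 60.00 | 57.00 | -27143.36 | -25786.19
Σ | 19728.47 |  |  | 1067328.79 | 1752235.15
x_c = 1067328.79 / 19728.47 = 54.10 mm
y_c = 1752235.15 / 19728.47 = 88.82 mm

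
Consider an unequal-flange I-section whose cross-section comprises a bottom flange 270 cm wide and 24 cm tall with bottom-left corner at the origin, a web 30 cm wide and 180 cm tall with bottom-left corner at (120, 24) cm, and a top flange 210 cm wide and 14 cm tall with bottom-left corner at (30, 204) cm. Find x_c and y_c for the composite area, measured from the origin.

Part | A | x̄ᵢ | ȳᵢ | A·x̄ᵢ | A·ȳᵢ
bottom flange | 6480.00 | 135.00 | 12.00 | 874800.00 | 77760.00
web | 5400.00 | 135.00 | 114.00 | 729000.00 | 615600.00
top flange | 2940.00 | 135.00 | 211.00 | 396900.00 | 620340.00
Σ | 14820.00 |  |  | 2000700.00 | 1313700.00
x_c = 2000700.00 / 14820.00 = 135.00 cm
y_c = 1313700.00 / 14820.00 = 88.64 cm

x_c = 135.00 cm, y_c = 88.64 cm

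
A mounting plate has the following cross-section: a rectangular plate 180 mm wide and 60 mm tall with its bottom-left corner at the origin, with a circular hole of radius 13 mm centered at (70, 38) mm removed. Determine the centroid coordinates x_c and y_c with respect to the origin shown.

plate: A = 180 × 60 = 10800.00, centroid at (90.00, 30.00).
hole: A = −π·13² = -530.93, centroid at (70.00, 38.00).
ΣA = 10269.07 mm², ΣAx_c = 934834.96 mm³, ΣAy_c = 303824.69 mm³.
x_c = 934834.96/10269.07 = 91.03 mm; y_c = 303824.69/10269.07 = 29.59 mm.

x_c = 91.03 mm, y_c = 29.59 mm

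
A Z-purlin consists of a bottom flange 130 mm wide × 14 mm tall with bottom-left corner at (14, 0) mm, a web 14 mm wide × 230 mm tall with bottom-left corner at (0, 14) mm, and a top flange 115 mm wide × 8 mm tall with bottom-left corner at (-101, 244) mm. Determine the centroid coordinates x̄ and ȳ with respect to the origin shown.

bottom flange: A = 130 × 14 = 1820.00, centroid at (79.00, 7.00).
web: A = 14 × 230 = 3220.00, centroid at (7.00, 129.00).
top flange: A = 115 × 8 = 920.00, centroid at (-43.50, 248.00).
ΣA = 5960.00 mm²
ΣAx̄ = (1820.00)(79.00) + (3220.00)(7.00) + (920.00)(-43.50) = 126300.00 mm³
ΣAȳ = (1820.00)(7.00) + (3220.00)(129.00) + (920.00)(248.00) = 656280.00 mm³
x̄ = 126300.00 / 5960.00 = 21.19 mm
ȳ = 656280.00 / 5960.00 = 110.11 mm

x̄ = 21.19 mm, ȳ = 110.11 mm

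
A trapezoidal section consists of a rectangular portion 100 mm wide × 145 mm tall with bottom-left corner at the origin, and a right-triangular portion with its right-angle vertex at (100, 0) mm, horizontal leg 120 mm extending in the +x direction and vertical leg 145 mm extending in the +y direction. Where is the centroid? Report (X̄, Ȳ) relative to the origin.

X̄ = 83.75 mm, Ȳ = 63.44 mm

rectangular portion: A = 100 × 145 = 14500.00, centroid at (50.00, 72.50).
triangular portion: A = ½·120·145 = 8700.00, centroid at (140.00, 48.33).
ΣA = 23200.00 mm², ΣAX̄ = 1943000.00 mm³, ΣAȲ = 1471750.00 mm³.
X̄ = 1943000.00/23200.00 = 83.75 mm; Ȳ = 1471750.00/23200.00 = 63.44 mm.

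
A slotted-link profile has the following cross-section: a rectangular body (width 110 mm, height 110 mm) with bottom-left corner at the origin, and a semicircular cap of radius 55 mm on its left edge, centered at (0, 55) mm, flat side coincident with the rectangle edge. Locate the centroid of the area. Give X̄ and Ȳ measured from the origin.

X̄ = 32.91 mm, Ȳ = 55.00 mm

Part | A | x̄ᵢ | ȳᵢ | A·x̄ᵢ | A·ȳᵢ
rectangular body | 12100.00 | 55.00 | 55.00 | 665500.00 | 665500.00
semicircular end | 4751.66 | -23.34 | 55.00 | -110916.67 | 261341.24
Σ | 16851.66 |  |  | 554583.33 | 926841.24
X̄ = 554583.33 / 16851.66 = 32.91 mm
Ȳ = 926841.24 / 16851.66 = 55.00 mm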